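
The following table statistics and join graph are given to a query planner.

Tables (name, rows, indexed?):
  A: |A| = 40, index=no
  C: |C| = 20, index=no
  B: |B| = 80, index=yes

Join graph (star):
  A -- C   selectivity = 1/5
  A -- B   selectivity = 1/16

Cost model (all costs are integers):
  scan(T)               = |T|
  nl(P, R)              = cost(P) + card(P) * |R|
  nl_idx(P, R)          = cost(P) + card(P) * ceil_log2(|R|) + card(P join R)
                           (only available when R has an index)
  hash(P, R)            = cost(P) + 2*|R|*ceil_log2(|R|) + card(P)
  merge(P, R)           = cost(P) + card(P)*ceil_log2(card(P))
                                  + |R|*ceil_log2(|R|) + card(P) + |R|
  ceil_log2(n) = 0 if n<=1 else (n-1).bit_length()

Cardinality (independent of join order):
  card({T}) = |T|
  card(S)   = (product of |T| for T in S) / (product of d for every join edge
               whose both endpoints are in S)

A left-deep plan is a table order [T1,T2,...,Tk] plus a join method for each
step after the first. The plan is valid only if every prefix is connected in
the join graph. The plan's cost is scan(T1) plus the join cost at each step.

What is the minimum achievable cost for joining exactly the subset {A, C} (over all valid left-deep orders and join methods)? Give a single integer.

280

Selinger DP over subsets of {A,C}:
  {A}: scan cost=40, card=40
  {C}: scan cost=20, card=20
  {AC}: card=160; try (C,hash)→280, (A,merge)→420, (C,merge)→440, (A,hash)→520, (A,nl)→820, (C,nl)→840; best=280 via (C,hash)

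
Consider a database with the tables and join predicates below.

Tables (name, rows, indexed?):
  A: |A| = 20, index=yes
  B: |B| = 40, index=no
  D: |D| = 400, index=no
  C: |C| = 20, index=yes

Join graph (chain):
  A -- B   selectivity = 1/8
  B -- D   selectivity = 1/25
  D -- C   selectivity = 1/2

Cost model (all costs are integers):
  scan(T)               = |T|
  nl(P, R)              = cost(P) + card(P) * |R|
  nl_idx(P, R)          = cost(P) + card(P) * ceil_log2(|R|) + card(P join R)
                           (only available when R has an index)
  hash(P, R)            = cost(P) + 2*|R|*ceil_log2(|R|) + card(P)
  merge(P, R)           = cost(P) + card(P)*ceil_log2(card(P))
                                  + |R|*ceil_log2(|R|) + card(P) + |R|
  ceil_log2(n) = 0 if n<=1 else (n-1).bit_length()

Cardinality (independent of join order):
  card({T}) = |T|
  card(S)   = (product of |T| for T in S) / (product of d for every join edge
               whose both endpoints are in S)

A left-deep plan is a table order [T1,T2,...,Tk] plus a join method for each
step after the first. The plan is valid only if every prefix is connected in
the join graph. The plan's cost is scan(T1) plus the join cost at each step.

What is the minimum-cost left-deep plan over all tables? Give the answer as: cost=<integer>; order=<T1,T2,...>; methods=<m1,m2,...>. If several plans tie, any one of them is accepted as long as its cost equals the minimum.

cost=3920; order=D,B,A,C; methods=hash,hash,hash

Selinger DP (subsets sized 1..n):
  {A}: scan cost=20, card=20
  {B}: scan cost=40, card=40
  {D}: scan cost=400, card=400
  {C}: scan cost=20, card=20
  {AB}: card=100; try (A,hash)→280, (A,nl_idx)→340, (B,merge)→420, (A,merge)→440, (B,hash)→520, (B,nl)→820 …(+1); best=280 via (A,hash)
  {BD}: card=640; try (B,hash)→1280, (D,merge)→4320, (B,merge)→4680, (D,hash)→7280, (D,nl)→16040, (B,nl)→16400; best=1280 via (B,hash)
  {CD}: card=4000; try (C,hash)→1000, (D,merge)→4140, (C,merge)→4520, (C,nl_idx)→6400, (D,hash)→7240, (D,nl)→8020 …(+1); best=1000 via (C,hash)
  {ABD}: card=1600; try (A,hash)→2120, (D,merge)→5080, (A,nl_idx)→6080, (D,hash)→7580, (A,merge)→8440, (A,nl)→14080 …(+1); best=2120 via (A,hash)
  {BCD}: card=6400; try (C,hash)→2120, (B,hash)→5480, (C,merge)→8440, (C,nl_idx)→10880, (C,nl)→14080, (B,merge)→53280 …(+1); best=2120 via (C,hash)
  {ABCD}: card=16000; try (C,hash)→3920, (A,hash)→8720, (C,merge)→21440, (C,nl_idx)→26120, (C,nl)→34120, (A,nl_idx)→50120 …(+2); best=3920 via (C,hash)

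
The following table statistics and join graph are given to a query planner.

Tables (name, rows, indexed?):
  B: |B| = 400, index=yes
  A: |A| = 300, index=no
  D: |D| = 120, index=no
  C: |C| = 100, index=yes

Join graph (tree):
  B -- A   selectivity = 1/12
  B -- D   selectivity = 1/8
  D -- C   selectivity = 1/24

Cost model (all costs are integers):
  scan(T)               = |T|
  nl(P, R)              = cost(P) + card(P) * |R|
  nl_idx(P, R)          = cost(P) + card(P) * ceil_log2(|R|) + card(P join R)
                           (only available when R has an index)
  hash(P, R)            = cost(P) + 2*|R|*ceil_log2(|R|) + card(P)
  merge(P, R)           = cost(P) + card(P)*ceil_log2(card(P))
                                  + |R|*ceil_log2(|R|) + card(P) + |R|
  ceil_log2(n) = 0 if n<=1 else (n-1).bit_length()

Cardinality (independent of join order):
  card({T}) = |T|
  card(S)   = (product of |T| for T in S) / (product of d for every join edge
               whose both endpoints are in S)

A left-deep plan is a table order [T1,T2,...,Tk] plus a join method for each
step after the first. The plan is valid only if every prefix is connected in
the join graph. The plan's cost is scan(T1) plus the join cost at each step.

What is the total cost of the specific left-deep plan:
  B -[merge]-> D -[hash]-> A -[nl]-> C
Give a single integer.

15016760

step 1: scan B: cost=400, card=400
step 2: join D via merge
    card(P join D) = 400*120/(8) = 6000
    cost = 400 + 400*9 + 120*7 + 400 + 120 = 5360
step 3: join A via hash
    card(P join A) = 6000*300/(12) = 150000
    cost = 5360 + 2*300*9 + 6000 = 16760
step 4: join C via nl
    card(P join C) = 150000*100/(24) = 625000
    cost = 16760 + 150000*100 = 15016760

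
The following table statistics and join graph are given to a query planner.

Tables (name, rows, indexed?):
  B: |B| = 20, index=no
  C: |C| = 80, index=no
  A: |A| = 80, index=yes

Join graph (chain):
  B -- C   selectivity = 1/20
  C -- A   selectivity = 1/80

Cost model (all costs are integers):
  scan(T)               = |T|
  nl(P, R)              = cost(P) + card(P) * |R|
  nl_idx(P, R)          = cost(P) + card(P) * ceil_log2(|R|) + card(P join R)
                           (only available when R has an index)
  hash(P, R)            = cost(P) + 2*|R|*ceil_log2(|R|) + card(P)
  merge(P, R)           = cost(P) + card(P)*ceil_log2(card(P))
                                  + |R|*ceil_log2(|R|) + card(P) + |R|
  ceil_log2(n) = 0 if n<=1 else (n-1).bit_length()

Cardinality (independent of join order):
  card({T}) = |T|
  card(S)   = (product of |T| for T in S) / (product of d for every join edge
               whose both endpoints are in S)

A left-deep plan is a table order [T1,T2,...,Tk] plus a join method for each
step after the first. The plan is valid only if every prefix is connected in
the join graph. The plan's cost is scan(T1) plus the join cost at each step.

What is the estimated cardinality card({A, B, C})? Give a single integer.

Tables in S: A(80), B(20), C(80)
Edges inside S: B-C(d=20), C-A(d=80)
numerator = 80 * 20 * 80 = 128000
denominator = 20 * 80 = 1600
card(S) = 128000 / 1600 = 80

80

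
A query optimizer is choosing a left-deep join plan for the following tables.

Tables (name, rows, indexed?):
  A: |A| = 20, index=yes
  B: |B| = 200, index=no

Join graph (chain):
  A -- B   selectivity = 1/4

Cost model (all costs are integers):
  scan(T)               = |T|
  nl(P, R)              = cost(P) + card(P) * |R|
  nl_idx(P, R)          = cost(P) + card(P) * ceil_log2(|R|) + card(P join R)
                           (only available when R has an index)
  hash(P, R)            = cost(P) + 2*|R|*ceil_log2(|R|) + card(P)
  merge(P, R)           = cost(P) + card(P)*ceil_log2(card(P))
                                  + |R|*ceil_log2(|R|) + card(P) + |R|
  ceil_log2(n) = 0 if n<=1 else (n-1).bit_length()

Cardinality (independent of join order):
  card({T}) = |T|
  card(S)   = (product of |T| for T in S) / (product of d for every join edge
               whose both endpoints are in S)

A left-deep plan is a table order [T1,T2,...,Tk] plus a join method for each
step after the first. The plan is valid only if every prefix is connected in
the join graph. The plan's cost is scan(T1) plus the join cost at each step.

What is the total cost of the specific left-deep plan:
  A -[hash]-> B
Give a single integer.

step 1: scan A: cost=20, card=20
step 2: join B via hash
    card(P join B) = 20*200/(4) = 1000
    cost = 20 + 2*200*8 + 20 = 3240

3240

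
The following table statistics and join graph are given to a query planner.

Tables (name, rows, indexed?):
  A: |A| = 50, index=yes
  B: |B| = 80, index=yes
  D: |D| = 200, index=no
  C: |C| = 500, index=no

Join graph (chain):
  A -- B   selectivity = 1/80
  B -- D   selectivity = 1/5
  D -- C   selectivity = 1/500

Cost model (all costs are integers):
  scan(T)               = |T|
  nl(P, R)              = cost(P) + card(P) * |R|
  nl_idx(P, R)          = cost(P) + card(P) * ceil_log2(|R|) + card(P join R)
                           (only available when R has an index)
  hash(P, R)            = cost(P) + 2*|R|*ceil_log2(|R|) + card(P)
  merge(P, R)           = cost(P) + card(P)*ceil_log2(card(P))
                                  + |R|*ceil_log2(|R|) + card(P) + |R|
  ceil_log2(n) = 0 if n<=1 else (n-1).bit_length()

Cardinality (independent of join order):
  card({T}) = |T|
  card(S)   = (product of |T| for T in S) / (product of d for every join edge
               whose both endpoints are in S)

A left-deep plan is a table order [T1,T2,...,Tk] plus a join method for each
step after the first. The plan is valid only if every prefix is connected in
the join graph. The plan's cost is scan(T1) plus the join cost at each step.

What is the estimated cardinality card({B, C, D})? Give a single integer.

3200

Tables in S: B(80), C(500), D(200)
Edges inside S: B-D(d=5), D-C(d=500)
numerator = 80 * 500 * 200 = 8000000
denominator = 5 * 500 = 2500
card(S) = 8000000 / 2500 = 3200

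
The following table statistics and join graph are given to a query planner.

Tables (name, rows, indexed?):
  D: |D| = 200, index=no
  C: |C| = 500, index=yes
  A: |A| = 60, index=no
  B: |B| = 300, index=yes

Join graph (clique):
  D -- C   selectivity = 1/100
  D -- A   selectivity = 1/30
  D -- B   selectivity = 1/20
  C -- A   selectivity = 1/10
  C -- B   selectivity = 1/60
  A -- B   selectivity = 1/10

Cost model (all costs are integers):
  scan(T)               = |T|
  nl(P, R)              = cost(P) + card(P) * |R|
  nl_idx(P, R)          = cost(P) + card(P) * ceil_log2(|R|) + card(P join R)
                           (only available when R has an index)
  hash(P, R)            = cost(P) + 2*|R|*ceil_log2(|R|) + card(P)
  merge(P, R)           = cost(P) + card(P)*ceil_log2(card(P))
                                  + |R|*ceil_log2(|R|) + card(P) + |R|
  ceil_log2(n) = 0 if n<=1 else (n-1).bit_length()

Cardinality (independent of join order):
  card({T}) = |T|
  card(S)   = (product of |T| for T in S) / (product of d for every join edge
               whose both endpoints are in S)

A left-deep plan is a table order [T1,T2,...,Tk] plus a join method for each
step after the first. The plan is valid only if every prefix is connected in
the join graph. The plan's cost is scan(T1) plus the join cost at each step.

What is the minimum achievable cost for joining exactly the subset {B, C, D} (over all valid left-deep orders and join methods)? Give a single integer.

Selinger DP over subsets of {B,C,D}:
  {D}: scan cost=200, card=200
  {C}: scan cost=500, card=500
  {B}: scan cost=300, card=300
  {CD}: card=1000; try (C,nl_idx)→3000, (D,hash)→4200, (C,merge)→7000, (D,merge)→7300, (C,hash)→9400, (C,nl)→100200 …(+1); best=3000 via (C,nl_idx)
  {BD}: card=3000; try (D,hash)→3800, (B,merge)→5000, (B,nl_idx)→5000, (D,merge)→5100, (B,hash)→5800, (B,nl)→60200 …(+1); best=3800 via (D,hash)
  {BC}: card=2500; try (C,nl_idx)→5500, (B,hash)→6400, (B,nl_idx)→7500, (C,merge)→8300, (B,merge)→8500, (C,hash)→9600 …(+2); best=5500 via (C,nl_idx)
  {BCD}: card=250; try (B,hash)→9400, (D,hash)→11200, (B,nl_idx)→12250, (C,hash)→15800, (B,merge)→17000, (C,nl_idx)→31050 …(+5); best=9400 via (B,hash)

9400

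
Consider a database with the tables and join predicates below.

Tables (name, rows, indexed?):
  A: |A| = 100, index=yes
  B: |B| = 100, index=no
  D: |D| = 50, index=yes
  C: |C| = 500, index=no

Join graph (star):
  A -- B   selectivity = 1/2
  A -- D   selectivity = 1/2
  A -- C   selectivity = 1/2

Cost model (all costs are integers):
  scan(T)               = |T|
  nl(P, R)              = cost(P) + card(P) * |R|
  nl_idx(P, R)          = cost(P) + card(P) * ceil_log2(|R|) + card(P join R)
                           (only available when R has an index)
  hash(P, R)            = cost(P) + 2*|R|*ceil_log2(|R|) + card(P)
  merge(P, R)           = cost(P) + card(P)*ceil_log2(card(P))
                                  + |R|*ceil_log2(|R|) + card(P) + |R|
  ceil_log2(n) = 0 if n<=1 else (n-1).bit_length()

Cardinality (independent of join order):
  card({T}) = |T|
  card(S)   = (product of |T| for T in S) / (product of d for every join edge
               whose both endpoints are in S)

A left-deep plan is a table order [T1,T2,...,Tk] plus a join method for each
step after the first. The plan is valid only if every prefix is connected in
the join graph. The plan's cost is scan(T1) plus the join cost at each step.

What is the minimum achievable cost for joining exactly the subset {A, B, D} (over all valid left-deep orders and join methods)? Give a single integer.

4700

Selinger DP over subsets of {A,B,D}:
  {A}: scan cost=100, card=100
  {B}: scan cost=100, card=100
  {D}: scan cost=50, card=50
  {AB}: card=5000; try (B,hash)→1600, (A,hash)→1600, (B,merge)→1700, (A,merge)→1700, (A,nl_idx)→5800, (B,nl)→10100 …(+1); best=1600 via (B,hash)
  {AD}: card=2500; try (D,hash)→800, (A,merge)→1200, (D,merge)→1250, (A,hash)→1500, (A,nl_idx)→2900, (D,nl_idx)→3200 …(+2); best=800 via (D,hash)
  {ABD}: card=125000; try (B,hash)→4700, (D,hash)→7200, (B,merge)→34100, (D,merge)→71950, (D,nl_idx)→156600, (B,nl)→250800 …(+1); best=4700 via (B,hash)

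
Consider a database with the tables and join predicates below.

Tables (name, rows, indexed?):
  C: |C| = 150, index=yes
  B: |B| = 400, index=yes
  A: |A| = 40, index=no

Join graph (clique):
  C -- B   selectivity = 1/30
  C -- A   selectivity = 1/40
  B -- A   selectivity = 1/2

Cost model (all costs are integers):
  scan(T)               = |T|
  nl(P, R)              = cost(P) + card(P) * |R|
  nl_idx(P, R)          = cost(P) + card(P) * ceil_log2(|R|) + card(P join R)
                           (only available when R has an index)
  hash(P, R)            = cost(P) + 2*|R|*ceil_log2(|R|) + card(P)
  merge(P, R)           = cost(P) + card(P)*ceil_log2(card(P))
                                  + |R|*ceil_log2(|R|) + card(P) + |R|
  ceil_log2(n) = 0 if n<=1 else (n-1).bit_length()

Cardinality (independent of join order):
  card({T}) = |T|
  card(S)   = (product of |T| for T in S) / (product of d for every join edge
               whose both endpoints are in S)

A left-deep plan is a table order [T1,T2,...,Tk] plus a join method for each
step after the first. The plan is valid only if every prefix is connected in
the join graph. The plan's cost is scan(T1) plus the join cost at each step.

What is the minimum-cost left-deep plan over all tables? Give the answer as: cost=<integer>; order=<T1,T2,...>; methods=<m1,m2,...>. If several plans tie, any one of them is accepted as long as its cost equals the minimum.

cost=2860; order=A,C,B; methods=nl_idx,nl_idx

Selinger DP (subsets sized 1..n):
  {C}: scan cost=150, card=150
  {B}: scan cost=400, card=400
  {A}: scan cost=40, card=40
  {BC}: card=2000; try (C,hash)→3200, (B,nl_idx)→3500, (B,merge)→5500, (C,nl_idx)→5600, (C,merge)→5750, (B,hash)→7500 …(+2); best=3200 via (C,hash)
  {AC}: card=150; try (C,nl_idx)→510, (A,hash)→780, (C,merge)→1670, (A,merge)→1780, (C,hash)→2480, (C,nl)→6040 …(+1); best=510 via (C,nl_idx)
  {AB}: card=8000; try (A,hash)→1280, (B,merge)→4320, (A,merge)→4680, (B,hash)→7280, (B,nl_idx)→8400, (B,nl)→16040 …(+1); best=1280 via (A,hash)
  {ABC}: card=1000; try (B,nl_idx)→2860, (A,hash)→5680, (B,merge)→5860, (B,hash)→7860, (C,hash)→11680, (A,merge)→27480 …(+5); best=2860 via (B,nl_idx)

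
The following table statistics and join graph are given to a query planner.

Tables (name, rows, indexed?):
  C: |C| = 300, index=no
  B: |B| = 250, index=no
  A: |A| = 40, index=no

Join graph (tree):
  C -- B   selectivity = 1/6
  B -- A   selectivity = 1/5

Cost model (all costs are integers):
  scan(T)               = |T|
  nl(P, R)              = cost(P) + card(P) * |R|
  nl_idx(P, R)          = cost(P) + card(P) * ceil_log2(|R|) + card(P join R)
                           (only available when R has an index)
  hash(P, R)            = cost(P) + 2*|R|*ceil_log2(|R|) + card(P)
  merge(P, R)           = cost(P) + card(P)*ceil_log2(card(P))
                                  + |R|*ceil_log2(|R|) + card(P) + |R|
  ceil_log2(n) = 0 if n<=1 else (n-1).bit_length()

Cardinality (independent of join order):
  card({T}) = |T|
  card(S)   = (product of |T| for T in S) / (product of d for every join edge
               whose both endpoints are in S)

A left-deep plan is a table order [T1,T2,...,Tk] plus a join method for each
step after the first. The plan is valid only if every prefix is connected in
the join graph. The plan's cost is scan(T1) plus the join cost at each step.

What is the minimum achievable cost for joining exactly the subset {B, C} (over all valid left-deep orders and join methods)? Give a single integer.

Selinger DP over subsets of {B,C}:
  {C}: scan cost=300, card=300
  {B}: scan cost=250, card=250
  {BC}: card=12500; try (B,hash)→4600, (C,merge)→5500, (B,merge)→5550, (C,hash)→5900, (C,nl)→75250, (B,nl)→75300; best=4600 via (B,hash)

4600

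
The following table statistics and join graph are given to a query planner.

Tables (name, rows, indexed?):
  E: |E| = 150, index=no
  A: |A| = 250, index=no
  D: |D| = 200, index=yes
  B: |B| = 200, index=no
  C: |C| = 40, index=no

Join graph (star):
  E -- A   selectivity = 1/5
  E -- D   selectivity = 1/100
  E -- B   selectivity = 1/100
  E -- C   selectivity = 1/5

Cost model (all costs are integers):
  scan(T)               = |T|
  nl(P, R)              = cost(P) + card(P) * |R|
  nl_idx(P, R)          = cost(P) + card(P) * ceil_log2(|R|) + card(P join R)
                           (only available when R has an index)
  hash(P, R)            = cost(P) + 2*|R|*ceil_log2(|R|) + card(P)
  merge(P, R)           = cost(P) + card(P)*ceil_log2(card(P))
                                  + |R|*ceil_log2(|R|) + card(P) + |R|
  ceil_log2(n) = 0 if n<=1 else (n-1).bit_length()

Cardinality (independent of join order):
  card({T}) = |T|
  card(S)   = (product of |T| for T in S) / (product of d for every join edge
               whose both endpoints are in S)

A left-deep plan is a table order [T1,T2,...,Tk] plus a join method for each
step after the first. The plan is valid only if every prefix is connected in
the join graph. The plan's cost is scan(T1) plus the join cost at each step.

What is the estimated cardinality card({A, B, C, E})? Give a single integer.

120000

Tables in S: A(250), B(200), C(40), E(150)
Edges inside S: E-A(d=5), E-B(d=100), E-C(d=5)
numerator = 250 * 200 * 40 * 150 = 300000000
denominator = 5 * 100 * 5 = 2500
card(S) = 300000000 / 2500 = 120000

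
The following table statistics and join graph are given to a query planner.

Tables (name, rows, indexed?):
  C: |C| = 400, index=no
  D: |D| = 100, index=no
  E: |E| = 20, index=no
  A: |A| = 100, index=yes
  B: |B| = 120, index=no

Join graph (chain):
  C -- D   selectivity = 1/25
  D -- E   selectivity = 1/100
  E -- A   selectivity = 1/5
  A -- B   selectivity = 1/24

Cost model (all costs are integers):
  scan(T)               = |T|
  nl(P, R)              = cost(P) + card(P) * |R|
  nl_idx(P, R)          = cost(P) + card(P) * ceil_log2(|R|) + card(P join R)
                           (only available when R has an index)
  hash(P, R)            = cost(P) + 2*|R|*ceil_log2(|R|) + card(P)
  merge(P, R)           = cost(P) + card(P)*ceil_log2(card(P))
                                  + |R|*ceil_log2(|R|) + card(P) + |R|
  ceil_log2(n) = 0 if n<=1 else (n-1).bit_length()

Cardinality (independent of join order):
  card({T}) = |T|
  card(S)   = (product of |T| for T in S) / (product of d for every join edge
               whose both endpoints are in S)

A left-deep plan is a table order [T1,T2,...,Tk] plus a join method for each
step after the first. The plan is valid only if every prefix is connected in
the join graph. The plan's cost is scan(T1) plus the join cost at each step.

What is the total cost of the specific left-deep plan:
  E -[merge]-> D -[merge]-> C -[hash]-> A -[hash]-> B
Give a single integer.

14860

step 1: scan E: cost=20, card=20
step 2: join D via merge
    card(P join D) = 20*100/(100) = 20
    cost = 20 + 20*5 + 100*7 + 20 + 100 = 940
step 3: join C via merge
    card(P join C) = 20*400/(25) = 320
    cost = 940 + 20*5 + 400*9 + 20 + 400 = 5060
step 4: join A via hash
    card(P join A) = 320*100/(5) = 6400
    cost = 5060 + 2*100*7 + 320 = 6780
step 5: join B via hash
    card(P join B) = 6400*120/(24) = 32000
    cost = 6780 + 2*120*7 + 6400 = 14860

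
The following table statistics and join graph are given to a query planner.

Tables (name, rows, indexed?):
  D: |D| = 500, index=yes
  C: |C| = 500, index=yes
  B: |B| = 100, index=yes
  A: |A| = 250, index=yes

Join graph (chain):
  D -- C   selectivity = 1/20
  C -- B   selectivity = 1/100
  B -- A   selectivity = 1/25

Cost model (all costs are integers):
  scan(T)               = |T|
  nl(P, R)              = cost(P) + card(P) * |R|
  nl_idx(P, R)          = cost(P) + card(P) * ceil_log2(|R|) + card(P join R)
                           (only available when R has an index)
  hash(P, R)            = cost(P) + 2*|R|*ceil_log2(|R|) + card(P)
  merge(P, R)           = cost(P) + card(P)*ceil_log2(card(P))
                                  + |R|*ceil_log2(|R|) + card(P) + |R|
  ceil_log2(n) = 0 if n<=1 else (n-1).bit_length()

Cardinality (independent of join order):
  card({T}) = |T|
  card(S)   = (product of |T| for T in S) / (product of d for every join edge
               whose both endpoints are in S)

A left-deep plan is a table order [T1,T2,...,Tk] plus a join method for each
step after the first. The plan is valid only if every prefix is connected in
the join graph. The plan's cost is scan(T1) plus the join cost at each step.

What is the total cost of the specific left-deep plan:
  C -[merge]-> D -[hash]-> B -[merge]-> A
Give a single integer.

214150

step 1: scan C: cost=500, card=500
step 2: join D via merge
    card(P join D) = 500*500/(20) = 12500
    cost = 500 + 500*9 + 500*9 + 500 + 500 = 10500
step 3: join B via hash
    card(P join B) = 12500*100/(100) = 12500
    cost = 10500 + 2*100*7 + 12500 = 24400
step 4: join A via merge
    card(P join A) = 12500*250/(25) = 125000
    cost = 24400 + 12500*14 + 250*8 + 12500 + 250 = 214150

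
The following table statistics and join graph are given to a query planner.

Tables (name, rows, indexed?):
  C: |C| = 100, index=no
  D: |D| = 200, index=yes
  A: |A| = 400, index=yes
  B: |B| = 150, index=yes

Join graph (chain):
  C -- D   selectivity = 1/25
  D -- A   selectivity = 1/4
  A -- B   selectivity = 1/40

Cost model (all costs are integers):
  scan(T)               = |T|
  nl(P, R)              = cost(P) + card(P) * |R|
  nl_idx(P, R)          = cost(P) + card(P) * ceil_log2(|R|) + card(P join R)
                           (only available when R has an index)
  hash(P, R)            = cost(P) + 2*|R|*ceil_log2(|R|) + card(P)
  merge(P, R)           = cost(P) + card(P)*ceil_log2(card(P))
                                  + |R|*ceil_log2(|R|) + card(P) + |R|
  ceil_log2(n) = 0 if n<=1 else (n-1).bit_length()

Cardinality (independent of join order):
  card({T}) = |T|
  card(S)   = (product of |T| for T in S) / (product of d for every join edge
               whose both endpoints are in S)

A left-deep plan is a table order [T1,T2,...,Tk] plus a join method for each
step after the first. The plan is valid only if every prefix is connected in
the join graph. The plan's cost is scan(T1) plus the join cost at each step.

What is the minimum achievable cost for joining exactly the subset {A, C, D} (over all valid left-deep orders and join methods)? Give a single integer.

9700

Selinger DP over subsets of {A,C,D}:
  {C}: scan cost=100, card=100
  {D}: scan cost=200, card=200
  {A}: scan cost=400, card=400
  {CD}: card=800; try (D,nl_idx)→1700, (C,hash)→1800, (D,merge)→2700, (C,merge)→2800, (D,hash)→3400, (D,nl)→20100 …(+1); best=1700 via (D,nl_idx)
  {AD}: card=20000; try (D,hash)→4000, (A,merge)→6000, (D,merge)→6200, (A,hash)→7600, (A,nl_idx)→22000, (D,nl_idx)→23600 …(+2); best=4000 via (D,hash)
  {ACD}: card=80000; try (A,hash)→9700, (A,merge)→14500, (C,hash)→25400, (A,nl_idx)→88900, (A,nl)→321700, (C,merge)→324800 …(+1); best=9700 via (A,hash)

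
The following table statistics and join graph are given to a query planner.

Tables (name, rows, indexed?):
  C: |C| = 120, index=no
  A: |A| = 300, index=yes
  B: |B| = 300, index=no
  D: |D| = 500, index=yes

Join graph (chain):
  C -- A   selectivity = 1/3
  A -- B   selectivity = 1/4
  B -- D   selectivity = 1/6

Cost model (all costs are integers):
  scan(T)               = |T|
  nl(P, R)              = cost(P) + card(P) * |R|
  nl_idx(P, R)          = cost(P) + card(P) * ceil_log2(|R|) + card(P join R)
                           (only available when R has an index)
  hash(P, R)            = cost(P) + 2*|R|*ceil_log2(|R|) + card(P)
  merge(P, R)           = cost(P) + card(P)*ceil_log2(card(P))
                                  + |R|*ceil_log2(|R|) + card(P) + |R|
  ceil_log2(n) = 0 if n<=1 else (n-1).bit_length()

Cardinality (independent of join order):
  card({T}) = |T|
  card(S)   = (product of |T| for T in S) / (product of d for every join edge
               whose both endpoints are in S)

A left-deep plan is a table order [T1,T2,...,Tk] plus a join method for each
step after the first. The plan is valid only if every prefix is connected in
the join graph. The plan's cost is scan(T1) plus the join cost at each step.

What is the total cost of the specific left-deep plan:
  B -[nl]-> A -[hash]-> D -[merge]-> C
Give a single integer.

41372760

step 1: scan B: cost=300, card=300
step 2: join A via nl
    card(P join A) = 300*300/(4) = 22500
    cost = 300 + 300*300 = 90300
step 3: join D via hash
    card(P join D) = 22500*500/(6) = 1875000
    cost = 90300 + 2*500*9 + 22500 = 121800
step 4: join C via merge
    card(P join C) = 1875000*120/(3) = 75000000
    cost = 121800 + 1875000*21 + 120*7 + 1875000 + 120 = 41372760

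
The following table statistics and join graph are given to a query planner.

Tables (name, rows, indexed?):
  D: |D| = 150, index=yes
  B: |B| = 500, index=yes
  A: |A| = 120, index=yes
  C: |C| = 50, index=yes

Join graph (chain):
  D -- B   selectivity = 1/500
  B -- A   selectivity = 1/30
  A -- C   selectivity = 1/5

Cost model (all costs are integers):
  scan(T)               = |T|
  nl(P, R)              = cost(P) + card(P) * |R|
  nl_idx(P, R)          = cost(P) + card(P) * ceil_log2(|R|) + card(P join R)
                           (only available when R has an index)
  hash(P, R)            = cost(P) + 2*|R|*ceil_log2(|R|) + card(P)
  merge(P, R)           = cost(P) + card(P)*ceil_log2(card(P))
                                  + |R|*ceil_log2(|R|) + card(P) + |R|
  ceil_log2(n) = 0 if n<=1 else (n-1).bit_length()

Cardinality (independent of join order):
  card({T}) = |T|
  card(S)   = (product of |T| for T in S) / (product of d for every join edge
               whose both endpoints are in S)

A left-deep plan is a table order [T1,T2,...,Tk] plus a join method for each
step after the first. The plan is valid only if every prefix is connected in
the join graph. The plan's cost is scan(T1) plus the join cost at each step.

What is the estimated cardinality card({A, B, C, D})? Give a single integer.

Tables in S: A(120), B(500), C(50), D(150)
Edges inside S: D-B(d=500), B-A(d=30), A-C(d=5)
numerator = 120 * 500 * 50 * 150 = 450000000
denominator = 500 * 30 * 5 = 75000
card(S) = 450000000 / 75000 = 6000

6000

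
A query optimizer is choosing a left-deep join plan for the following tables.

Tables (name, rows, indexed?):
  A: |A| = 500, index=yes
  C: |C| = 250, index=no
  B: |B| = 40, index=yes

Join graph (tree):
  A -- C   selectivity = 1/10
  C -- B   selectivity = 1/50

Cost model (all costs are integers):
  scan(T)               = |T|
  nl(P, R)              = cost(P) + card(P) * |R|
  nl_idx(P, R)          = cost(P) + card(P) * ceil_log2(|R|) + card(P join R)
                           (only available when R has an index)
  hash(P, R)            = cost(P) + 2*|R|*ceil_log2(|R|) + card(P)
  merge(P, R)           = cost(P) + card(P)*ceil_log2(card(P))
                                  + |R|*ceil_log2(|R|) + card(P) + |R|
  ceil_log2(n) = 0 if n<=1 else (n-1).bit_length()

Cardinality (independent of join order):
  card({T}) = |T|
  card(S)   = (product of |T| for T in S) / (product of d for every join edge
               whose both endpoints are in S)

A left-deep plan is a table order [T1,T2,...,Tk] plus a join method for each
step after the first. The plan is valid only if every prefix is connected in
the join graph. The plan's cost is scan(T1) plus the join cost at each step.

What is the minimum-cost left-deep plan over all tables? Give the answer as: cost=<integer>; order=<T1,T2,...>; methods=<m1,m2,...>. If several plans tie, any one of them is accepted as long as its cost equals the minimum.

cost=7780; order=C,B,A; methods=hash,merge

Selinger DP (subsets sized 1..n):
  {A}: scan cost=500, card=500
  {C}: scan cost=250, card=250
  {B}: scan cost=40, card=40
  {AC}: card=12500; try (C,hash)→5000, (A,merge)→7500, (C,merge)→7750, (A,hash)→9500, (A,nl_idx)→15000, (A,nl)→125250 …(+1); best=5000 via (C,hash)
  {BC}: card=200; try (B,hash)→980, (B,nl_idx)→1950, (C,merge)→2570, (B,merge)→2780, (C,hash)→4080, (C,nl)→10040 …(+1); best=980 via (B,hash)
  {ABC}: card=10000; try (A,merge)→7780, (A,hash)→10180, (A,nl_idx)→12780, (B,hash)→17980, (B,nl_idx)→90000, (A,nl)→100980 …(+2); best=7780 via (A,merge)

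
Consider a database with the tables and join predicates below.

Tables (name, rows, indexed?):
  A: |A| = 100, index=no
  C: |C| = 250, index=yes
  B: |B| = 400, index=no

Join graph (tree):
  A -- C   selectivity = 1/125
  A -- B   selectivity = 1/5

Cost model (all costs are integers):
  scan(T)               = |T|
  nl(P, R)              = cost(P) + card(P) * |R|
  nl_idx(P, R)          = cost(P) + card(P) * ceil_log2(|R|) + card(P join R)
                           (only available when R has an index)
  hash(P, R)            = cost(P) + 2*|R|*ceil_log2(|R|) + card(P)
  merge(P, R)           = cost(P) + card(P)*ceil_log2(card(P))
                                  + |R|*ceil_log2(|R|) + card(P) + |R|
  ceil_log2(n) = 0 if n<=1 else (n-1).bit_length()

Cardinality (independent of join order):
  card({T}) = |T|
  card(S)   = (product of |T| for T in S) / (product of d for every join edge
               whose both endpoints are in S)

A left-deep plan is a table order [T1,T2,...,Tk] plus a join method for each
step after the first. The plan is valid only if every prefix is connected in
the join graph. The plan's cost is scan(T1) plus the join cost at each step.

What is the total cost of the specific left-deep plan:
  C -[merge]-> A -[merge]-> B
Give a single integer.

9100

step 1: scan C: cost=250, card=250
step 2: join A via merge
    card(P join A) = 250*100/(125) = 200
    cost = 250 + 250*8 + 100*7 + 250 + 100 = 3300
step 3: join B via merge
    card(P join B) = 200*400/(5) = 16000
    cost = 3300 + 200*8 + 400*9 + 200 + 400 = 9100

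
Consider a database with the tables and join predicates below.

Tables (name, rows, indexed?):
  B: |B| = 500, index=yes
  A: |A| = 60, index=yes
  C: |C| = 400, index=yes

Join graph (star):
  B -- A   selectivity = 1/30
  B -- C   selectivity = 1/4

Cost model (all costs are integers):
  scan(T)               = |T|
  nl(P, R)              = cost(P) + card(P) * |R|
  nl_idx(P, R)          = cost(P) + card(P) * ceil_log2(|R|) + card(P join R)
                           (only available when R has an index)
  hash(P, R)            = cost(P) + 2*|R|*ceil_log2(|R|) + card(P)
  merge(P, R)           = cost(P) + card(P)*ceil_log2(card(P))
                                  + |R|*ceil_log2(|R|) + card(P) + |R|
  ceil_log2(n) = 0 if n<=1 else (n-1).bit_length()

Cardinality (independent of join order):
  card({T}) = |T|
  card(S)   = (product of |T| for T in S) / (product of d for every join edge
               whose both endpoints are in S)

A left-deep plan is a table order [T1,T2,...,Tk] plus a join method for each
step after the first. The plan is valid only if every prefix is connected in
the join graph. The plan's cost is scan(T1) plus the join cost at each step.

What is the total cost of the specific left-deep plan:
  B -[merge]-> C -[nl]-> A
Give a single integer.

3009500

step 1: scan B: cost=500, card=500
step 2: join C via merge
    card(P join C) = 500*400/(4) = 50000
    cost = 500 + 500*9 + 400*9 + 500 + 400 = 9500
step 3: join A via nl
    card(P join A) = 50000*60/(30) = 100000
    cost = 9500 + 50000*60 = 3009500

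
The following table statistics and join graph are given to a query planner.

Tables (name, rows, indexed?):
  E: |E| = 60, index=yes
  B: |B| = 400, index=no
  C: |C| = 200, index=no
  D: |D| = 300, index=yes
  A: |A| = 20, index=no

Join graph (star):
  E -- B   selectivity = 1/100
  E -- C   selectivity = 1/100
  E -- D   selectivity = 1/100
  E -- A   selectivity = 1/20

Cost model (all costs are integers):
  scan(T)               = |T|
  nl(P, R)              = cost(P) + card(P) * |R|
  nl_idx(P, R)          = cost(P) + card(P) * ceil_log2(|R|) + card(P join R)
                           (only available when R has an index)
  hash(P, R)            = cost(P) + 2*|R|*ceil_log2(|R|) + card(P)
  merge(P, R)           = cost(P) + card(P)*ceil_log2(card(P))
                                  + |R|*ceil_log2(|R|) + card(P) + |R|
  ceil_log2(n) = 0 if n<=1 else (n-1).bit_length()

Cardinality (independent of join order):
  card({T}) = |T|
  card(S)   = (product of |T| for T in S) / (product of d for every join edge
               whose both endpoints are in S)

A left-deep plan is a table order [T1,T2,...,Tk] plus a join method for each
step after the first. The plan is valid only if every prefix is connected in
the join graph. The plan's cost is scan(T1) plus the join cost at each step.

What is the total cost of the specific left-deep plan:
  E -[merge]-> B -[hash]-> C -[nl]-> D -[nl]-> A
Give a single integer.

180720

step 1: scan E: cost=60, card=60
step 2: join B via merge
    card(P join B) = 60*400/(100) = 240
    cost = 60 + 60*6 + 400*9 + 60 + 400 = 4480
step 3: join C via hash
    card(P join C) = 240*200/(100) = 480
    cost = 4480 + 2*200*8 + 240 = 7920
step 4: join D via nl
    card(P join D) = 480*300/(100) = 1440
    cost = 7920 + 480*300 = 151920
step 5: join A via nl
    card(P join A) = 1440*20/(20) = 1440
    cost = 151920 + 1440*20 = 180720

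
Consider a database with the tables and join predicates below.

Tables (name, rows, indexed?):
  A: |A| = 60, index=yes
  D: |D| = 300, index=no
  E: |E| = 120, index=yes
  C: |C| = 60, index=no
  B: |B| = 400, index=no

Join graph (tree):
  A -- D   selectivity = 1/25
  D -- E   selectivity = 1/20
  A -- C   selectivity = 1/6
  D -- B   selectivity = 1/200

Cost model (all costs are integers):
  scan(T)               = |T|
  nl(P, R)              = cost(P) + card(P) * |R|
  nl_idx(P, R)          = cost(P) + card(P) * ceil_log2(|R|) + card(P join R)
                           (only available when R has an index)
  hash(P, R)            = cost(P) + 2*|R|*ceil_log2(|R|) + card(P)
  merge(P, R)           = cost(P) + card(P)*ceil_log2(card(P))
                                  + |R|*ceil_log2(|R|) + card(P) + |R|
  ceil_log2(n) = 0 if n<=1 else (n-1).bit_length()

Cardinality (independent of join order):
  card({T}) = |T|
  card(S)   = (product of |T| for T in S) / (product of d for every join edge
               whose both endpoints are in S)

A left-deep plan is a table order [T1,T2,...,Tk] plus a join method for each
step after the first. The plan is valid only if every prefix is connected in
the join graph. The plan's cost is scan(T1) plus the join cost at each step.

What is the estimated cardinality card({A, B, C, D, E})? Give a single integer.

Tables in S: A(60), B(400), C(60), D(300), E(120)
Edges inside S: A-D(d=25), D-E(d=20), A-C(d=6), D-B(d=200)
numerator = 60 * 400 * 60 * 300 * 120 = 51840000000
denominator = 25 * 20 * 6 * 200 = 600000
card(S) = 51840000000 / 600000 = 86400

86400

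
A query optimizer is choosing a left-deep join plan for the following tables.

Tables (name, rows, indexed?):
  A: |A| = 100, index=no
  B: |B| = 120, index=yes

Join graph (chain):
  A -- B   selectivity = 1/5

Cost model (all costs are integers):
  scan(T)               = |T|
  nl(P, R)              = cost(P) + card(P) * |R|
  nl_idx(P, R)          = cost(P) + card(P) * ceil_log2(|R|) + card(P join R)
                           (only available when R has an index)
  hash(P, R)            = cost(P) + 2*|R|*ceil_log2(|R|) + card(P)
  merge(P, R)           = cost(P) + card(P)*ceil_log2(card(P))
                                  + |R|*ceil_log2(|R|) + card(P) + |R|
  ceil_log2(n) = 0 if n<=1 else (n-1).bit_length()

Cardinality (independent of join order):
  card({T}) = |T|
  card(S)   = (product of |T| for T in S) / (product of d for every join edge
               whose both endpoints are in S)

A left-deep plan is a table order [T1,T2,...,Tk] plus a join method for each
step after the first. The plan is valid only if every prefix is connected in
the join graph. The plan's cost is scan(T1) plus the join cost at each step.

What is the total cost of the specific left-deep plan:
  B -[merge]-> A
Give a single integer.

step 1: scan B: cost=120, card=120
step 2: join A via merge
    card(P join A) = 120*100/(5) = 2400
    cost = 120 + 120*7 + 100*7 + 120 + 100 = 1880

1880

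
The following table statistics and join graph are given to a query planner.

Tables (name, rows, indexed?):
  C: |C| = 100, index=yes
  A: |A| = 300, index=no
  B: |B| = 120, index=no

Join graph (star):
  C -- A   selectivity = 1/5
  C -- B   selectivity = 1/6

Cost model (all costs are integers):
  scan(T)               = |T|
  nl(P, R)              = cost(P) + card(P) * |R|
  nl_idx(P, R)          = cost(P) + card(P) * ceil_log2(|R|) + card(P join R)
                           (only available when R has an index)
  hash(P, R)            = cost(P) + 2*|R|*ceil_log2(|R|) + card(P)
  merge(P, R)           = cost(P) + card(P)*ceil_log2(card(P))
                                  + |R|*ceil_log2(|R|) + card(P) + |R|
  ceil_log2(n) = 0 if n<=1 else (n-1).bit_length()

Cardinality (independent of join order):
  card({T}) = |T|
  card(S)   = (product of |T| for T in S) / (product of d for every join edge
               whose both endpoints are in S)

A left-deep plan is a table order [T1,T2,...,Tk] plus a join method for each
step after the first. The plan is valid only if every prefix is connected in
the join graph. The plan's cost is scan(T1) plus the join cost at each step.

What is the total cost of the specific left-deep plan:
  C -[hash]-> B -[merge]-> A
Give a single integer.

step 1: scan C: cost=100, card=100
step 2: join B via hash
    card(P join B) = 100*120/(6) = 2000
    cost = 100 + 2*120*7 + 100 = 1880
step 3: join A via merge
    card(P join A) = 2000*300/(5) = 120000
    cost = 1880 + 2000*11 + 300*9 + 2000 + 300 = 28880

28880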